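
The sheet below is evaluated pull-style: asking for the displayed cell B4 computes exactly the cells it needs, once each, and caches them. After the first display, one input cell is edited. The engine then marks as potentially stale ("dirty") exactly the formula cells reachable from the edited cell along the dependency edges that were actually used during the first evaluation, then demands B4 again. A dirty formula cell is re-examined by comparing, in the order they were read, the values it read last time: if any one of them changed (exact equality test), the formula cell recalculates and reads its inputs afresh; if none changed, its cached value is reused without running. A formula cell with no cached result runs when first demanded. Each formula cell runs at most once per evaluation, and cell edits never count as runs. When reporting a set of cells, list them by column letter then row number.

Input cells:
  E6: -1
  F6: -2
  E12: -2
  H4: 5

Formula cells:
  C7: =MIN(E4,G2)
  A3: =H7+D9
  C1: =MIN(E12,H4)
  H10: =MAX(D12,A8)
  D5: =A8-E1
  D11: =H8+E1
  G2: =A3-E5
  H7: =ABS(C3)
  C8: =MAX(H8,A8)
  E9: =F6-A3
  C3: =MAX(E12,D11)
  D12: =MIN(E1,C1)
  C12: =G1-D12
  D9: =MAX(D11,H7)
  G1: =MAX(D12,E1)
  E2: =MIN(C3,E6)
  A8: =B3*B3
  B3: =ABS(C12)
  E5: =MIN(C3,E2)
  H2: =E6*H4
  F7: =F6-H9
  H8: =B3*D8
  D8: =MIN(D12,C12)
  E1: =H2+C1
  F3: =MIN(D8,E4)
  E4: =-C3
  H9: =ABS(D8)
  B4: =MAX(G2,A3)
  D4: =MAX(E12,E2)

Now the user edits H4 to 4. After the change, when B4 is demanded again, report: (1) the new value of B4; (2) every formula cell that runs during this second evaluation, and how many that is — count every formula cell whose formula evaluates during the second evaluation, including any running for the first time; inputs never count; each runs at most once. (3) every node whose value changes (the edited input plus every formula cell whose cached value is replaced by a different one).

First demand of the output computes:
  C1 = MIN(-2, 5) = -2
  H2 = -1 * 5 = -5
  E1 = -5 + -2 = -7
  D12 = MIN(-7, -2) = -7
  G1 = MAX(-7, -7) = -7
  C12 = -7 - -7 = 0
  B3 = ABS(0) = 0
  D8 = MIN(-7, 0) = -7
  H8 = 0 * -7 = 0
  D11 = 0 + -7 = -7
  C3 = MAX(-2, -7) = -2
  E2 = MIN(-2, -1) = -2
  E5 = MIN(-2, -2) = -2
  H7 = ABS(-2) = 2
  D9 = MAX(-7, 2) = 2
  A3 = 2 + 2 = 4
  G2 = 4 - -2 = 6
  B4 = MAX(6, 4) = 6

After the edit, cleaning proceeds:
  C1: a read changed (H4 5->4) — executes, giving -2 — identical to its old value.
  H2: a read changed (H4 5->4) — executes, giving -4.
  E1: a read changed (H2 -5->-4) — executes, giving -6.
  D12: a read changed (E1 -7->-6) — executes, giving -6.
  G1: a read changed (D12 -7->-6; E1 -7->-6) — executes, giving -6.
  C12: a read changed (G1 -7->-6; D12 -7->-6) — executes, giving 0 — identical to its old value.
  B3: dirty, but its reads are unchanged (C12 unchanged); cached 0 stands.
  D8: a read changed (D12 -7->-6) — executes, giving -6.
  H8: a read changed (D8 -7->-6) — executes, giving 0 — identical to its old value.
  D11: a read changed (E1 -7->-6) — executes, giving -6.
  C3: a read changed (D11 -7->-6) — executes, giving -2 — identical to its old value.
  E2: dirty, but its reads are unchanged (C3 unchanged, E6 unchanged); cached -2 stands.
  E5: dirty, but its reads are unchanged (C3 unchanged, E2 unchanged); cached -2 stands.
  H7: dirty, but its reads are unchanged (C3 unchanged); cached 2 stands.
  D9: a read changed (D11 -7->-6) — executes, giving 2 — identical to its old value.
  A3: dirty, but its reads are unchanged (H7 unchanged, D9 unchanged); cached 4 stands.
  G2: dirty, but its reads are unchanged (A3 unchanged, E5 unchanged); cached 6 stands.
  B4: dirty, but its reads are unchanged (G2 unchanged, A3 unchanged); cached 6 stands.

Note where the cutoff bites: B3 is checked, finds nothing changed, and keeps its cache.

Demanding B4 again yields 6.
11 formula cells run: C1, C3, C12, D8, D9, D11, D12, E1, G1, H2, H8.
The nodes whose values change: D8, D11, D12, E1, G1, H2, H4.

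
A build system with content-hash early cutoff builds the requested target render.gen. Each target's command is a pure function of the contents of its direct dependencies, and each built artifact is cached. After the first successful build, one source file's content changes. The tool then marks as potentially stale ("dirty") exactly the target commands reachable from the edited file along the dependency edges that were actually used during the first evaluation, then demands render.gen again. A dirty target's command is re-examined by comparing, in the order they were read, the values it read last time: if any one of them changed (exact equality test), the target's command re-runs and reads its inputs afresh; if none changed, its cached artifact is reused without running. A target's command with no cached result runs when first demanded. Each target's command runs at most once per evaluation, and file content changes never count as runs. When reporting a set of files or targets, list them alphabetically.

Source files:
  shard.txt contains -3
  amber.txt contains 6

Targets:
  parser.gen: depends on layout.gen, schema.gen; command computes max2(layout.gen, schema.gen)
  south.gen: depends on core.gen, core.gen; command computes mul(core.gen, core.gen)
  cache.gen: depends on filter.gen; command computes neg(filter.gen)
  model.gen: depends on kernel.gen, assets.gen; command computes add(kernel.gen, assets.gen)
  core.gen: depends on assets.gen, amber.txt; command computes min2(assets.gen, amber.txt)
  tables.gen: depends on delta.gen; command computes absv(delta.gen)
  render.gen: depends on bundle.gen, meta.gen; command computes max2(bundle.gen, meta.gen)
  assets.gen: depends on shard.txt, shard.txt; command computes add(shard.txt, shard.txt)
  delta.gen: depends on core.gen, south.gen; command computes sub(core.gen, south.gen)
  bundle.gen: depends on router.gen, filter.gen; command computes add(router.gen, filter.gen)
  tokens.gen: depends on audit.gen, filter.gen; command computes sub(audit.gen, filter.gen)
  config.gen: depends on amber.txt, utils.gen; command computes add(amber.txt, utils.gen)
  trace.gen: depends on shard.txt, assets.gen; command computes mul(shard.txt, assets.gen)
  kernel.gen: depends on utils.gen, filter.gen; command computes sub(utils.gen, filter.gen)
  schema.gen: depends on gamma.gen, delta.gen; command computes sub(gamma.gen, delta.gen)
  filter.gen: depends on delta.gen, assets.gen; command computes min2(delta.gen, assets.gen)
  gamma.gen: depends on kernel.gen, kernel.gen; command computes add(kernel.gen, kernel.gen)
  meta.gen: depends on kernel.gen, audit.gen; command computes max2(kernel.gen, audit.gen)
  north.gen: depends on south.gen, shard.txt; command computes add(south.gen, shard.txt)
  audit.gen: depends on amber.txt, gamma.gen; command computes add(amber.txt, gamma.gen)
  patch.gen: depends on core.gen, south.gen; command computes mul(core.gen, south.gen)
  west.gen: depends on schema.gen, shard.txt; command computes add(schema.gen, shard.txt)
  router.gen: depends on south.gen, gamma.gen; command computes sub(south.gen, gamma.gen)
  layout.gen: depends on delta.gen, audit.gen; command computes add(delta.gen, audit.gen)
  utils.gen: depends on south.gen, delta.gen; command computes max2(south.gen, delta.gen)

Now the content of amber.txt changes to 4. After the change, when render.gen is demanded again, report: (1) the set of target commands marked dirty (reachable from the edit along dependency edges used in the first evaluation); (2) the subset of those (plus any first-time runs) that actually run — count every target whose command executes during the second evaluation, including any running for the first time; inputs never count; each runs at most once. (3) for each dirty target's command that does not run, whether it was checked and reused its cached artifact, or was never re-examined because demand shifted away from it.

Marked dirty: audit.gen, bundle.gen, core.gen, delta.gen, filter.gen, gamma.gen, kernel.gen, meta.gen, render.gen, router.gen, south.gen, utils.gen.
Target commands that run: audit.gen, core.gen, meta.gen, render.gen — 4 in total.
Checked but reused from cache: bundle.gen, delta.gen, filter.gen, gamma.gen, kernel.gen, router.gen, south.gen, utils.gen.
Key observation: the cutoff stops propagation at south.gen — its inputs' values are unchanged, so it reuses its cache.

First evaluation (everything demanded from the output):
  assets.gen = add(-3, -3) = -6
  core.gen = min2(-6, 6) = -6
  south.gen = mul(-6, -6) = 36
  delta.gen = sub(-6, 36) = -42
  filter.gen = min2(-42, -6) = -42
  utils.gen = max2(36, -42) = 36
  kernel.gen = sub(36, -42) = 78
  gamma.gen = add(78, 78) = 156
  audit.gen = add(6, 156) = 162
  meta.gen = max2(78, 162) = 162
  router.gen = sub(36, 156) = -120
  bundle.gen = add(-120, -42) = -162
  render.gen = max2(-162, 162) = 162

Propagation after the edit:
  core.gen: runs — amber.txt 6->4; result -6 (same value as before).
  south.gen: checked — values it read are unchanged (core.gen unchanged, core.gen unchanged); reused cached 36 without running.
  delta.gen: checked — values it read are unchanged (core.gen unchanged, south.gen unchanged); reused cached -42 without running.
  filter.gen: checked — values it read are unchanged (delta.gen unchanged, assets.gen unchanged); reused cached -42 without running.
  utils.gen: checked — values it read are unchanged (south.gen unchanged, delta.gen unchanged); reused cached 36 without running.
  kernel.gen: checked — values it read are unchanged (utils.gen unchanged, filter.gen unchanged); reused cached 78 without running.
  gamma.gen: checked — values it read are unchanged (kernel.gen unchanged, kernel.gen unchanged); reused cached 156 without running.
  audit.gen: runs — amber.txt 6->4; result 160.
  meta.gen: runs — audit.gen 162->160; result 160.
  router.gen: checked — values it read are unchanged (south.gen unchanged, gamma.gen unchanged); reused cached -120 without running.
  bundle.gen: checked — values it read are unchanged (router.gen unchanged, filter.gen unchanged); reused cached -162 without running.
  render.gen: runs — meta.gen 162->160; result 160.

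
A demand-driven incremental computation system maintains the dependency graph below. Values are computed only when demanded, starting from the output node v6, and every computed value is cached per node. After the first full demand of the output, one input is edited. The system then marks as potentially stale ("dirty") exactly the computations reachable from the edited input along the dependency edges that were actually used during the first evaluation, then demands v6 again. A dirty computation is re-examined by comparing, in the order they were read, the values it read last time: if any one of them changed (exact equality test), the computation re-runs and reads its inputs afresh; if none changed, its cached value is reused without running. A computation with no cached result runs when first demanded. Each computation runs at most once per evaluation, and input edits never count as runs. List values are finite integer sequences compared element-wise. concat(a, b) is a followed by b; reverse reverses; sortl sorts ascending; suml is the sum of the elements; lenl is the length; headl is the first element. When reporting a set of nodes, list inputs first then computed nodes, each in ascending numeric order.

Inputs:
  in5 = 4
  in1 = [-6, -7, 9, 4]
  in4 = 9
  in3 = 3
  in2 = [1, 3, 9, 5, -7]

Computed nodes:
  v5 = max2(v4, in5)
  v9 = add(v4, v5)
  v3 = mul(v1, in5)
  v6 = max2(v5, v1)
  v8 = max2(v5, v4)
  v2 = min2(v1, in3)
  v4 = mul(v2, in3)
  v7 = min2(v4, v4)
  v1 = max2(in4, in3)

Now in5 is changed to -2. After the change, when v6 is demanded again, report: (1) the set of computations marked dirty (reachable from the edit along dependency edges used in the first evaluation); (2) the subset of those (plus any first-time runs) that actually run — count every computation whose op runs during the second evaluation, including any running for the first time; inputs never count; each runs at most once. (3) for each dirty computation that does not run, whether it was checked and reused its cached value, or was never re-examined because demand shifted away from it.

Marked dirty: v5, v6.
Computations that run: v5 — 1 in total.
Checked but reused from cache: v6.
Key observation: the change is absorbed at v5 — it re-runs but produces the same value, and the output's value is unchanged.

First evaluation (everything demanded from the output):
  v1 = max2(9, 3) = 9
  v2 = min2(9, 3) = 3
  v4 = mul(3, 3) = 9
  v5 = max2(9, 4) = 9
  v6 = max2(9, 9) = 9

Propagation after the edit:
  v5: runs — in5 4->-2; result 9 (same value as before).
  v6: checked — values it read are unchanged (v5 unchanged, v1 unchanged); reused cached 9 without running.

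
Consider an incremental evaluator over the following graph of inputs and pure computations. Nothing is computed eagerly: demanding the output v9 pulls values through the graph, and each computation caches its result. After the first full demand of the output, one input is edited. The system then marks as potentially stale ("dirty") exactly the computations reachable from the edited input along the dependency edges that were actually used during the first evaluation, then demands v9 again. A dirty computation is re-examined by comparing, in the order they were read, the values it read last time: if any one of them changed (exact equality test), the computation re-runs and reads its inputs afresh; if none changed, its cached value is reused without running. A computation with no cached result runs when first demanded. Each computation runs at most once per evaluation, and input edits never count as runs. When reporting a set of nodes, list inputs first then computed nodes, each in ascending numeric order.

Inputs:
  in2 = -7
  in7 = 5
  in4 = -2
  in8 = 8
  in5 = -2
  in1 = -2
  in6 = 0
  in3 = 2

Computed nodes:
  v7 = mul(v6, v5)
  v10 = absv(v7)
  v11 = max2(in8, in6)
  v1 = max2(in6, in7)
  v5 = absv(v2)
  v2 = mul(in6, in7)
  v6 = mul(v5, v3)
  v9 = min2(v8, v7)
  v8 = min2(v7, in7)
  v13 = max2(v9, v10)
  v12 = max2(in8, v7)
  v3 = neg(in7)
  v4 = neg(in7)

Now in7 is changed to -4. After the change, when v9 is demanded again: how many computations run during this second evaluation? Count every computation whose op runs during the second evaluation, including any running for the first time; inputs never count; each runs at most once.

Initial pass — values computed on the first demand:
  v2 = mul(0, 5) = 0
  v3 = neg(5) = -5
  v5 = absv(0) = 0
  v6 = mul(0, -5) = 0
  v7 = mul(0, 0) = 0
  v8 = min2(0, 5) = 0
  v9 = min2(0, 0) = 0

Second demand — change propagation:
  v2: re-runs because in7 5->-4; new result 0 (unchanged).
  v3: re-runs because in7 5->-4; new result 4.
  v5: re-examined; everything it read last time is the same (v2 unchanged) — cache 0 kept, no run.
  v6: re-runs because v3 -5->4; new result 0 (unchanged).
  v7: re-examined; everything it read last time is the same (v6 unchanged, v5 unchanged) — cache 0 kept, no run.
  v8: re-runs because in7 5->-4; new result -4.
  v9: re-runs because v8 0->-4; new result -4.

The important point: at v5 every value read last time is unchanged, so the dirty flag clears without a run.

Run set: v2, v3, v6, v8, v9 (5 run).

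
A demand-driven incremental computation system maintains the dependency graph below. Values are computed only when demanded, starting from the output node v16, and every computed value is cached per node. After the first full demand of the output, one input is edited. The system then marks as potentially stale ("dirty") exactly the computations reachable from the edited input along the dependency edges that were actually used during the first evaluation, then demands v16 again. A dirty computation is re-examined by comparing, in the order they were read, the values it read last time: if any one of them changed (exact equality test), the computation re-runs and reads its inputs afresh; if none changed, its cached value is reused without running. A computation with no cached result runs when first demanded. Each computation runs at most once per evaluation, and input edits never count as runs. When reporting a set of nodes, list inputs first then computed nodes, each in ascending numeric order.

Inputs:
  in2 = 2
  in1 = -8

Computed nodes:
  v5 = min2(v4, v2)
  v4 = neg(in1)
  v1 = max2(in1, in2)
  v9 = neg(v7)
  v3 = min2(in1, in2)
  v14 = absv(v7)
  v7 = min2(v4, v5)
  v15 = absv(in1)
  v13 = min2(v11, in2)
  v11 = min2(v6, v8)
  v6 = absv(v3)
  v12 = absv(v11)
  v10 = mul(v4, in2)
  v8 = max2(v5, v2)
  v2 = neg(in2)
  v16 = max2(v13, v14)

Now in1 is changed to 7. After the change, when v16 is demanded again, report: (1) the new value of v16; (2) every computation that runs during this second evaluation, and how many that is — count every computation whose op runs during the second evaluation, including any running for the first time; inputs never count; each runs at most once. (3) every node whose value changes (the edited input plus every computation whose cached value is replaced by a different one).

New value of v16: 7.
Computations that run: v3, v4, v5, v6, v7, v8, v11, v14, v16 — 9 in total.
Values that change: in1, v3, v4, v5, v6, v7, v14, v16.
Key observation: the cutoff stops propagation at v13 — its inputs' values are unchanged, so it reuses its cache.

First evaluation (everything demanded from the output):
  v2 = neg(2) = -2
  v3 = min2(-8, 2) = -8
  v4 = neg(-8) = 8
  v5 = min2(8, -2) = -2
  v6 = absv(-8) = 8
  v7 = min2(8, -2) = -2
  v8 = max2(-2, -2) = -2
  v11 = min2(8, -2) = -2
  v13 = min2(-2, 2) = -2
  v14 = absv(-2) = 2
  v16 = max2(-2, 2) = 2

Propagation after the edit:
  v3: runs — in1 -8->7; result 2.
  v4: runs — in1 -8->7; result -7.
  v5: runs — v4 8->-7; result -7.
  v6: runs — v3 -8->2; result 2.
  v7: runs — v4 8->-7; v5 -2->-7; result -7.
  v8: runs — v5 -2->-7; result -2 (same value as before).
  v11: runs — v6 8->2; result -2 (same value as before).
  v13: checked — values it read are unchanged (v11 unchanged, in2 unchanged); reused cached -2 without running.
  v14: runs — v7 -2->-7; result 7.
  v16: runs — v14 2->7; result 7.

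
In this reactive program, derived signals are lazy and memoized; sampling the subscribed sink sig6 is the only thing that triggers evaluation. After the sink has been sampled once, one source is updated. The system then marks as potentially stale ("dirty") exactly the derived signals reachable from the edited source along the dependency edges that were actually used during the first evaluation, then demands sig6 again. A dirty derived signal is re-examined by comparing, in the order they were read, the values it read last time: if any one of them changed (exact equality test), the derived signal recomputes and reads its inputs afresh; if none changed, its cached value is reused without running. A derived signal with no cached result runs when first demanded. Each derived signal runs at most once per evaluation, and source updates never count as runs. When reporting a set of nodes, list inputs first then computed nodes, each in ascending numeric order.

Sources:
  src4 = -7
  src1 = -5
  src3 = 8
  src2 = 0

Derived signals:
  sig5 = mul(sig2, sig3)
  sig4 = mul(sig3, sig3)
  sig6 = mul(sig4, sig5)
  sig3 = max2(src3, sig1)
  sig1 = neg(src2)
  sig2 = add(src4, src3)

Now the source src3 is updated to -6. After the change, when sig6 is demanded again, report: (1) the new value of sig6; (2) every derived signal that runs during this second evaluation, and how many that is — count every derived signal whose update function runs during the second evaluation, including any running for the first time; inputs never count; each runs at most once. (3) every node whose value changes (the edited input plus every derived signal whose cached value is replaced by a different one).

First demand of the output computes:
  sig1 = neg(0) = 0
  sig2 = add(-7, 8) = 1
  sig3 = max2(8, 0) = 8
  sig4 = mul(8, 8) = 64
  sig5 = mul(1, 8) = 8
  sig6 = mul(64, 8) = 512

After the edit, cleaning proceeds:
  sig2: a read changed (src3 8->-6) — executes, giving -13.
  sig3: a read changed (src3 8->-6) — executes, giving 0.
  sig4: a read changed (sig3 8->0; sig3 8->0) — executes, giving 0.
  sig5: a read changed (sig2 1->-13; sig3 8->0) — executes, giving 0.
  sig6: a read changed (sig4 64->0; sig5 8->0) — executes, giving 0.

Demanding sig6 again yields 0.
5 derived signals run: sig2, sig3, sig4, sig5, sig6.
The nodes whose values change: src3, sig2, sig3, sig4, sig5, sig6.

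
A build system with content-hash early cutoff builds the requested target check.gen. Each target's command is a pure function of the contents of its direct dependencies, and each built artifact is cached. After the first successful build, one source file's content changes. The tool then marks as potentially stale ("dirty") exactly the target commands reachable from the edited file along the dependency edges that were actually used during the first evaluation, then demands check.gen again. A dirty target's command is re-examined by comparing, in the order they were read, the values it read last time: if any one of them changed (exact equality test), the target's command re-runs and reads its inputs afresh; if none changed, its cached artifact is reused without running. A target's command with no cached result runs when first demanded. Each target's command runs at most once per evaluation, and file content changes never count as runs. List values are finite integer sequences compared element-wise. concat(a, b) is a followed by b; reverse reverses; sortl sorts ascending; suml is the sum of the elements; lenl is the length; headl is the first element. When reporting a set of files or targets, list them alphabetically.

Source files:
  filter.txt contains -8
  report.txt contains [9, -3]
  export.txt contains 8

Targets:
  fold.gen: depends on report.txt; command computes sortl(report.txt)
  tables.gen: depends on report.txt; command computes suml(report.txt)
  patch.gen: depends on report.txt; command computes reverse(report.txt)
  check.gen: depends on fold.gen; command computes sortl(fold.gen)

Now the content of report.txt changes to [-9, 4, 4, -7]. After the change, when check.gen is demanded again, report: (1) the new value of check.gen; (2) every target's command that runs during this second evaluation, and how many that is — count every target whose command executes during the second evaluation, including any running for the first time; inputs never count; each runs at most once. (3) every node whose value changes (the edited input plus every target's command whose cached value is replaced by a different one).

First evaluation (everything demanded from the output):
  fold.gen = sortl([9, -3]) = [-3, 9]
  check.gen = sortl([-3, 9]) = [-3, 9]

Propagation after the edit:
  fold.gen: runs — report.txt [9, -3]->[-9, 4, 4, -7]; result [-9, -7, 4, 4].
  check.gen: runs — fold.gen [-3, 9]->[-9, -7, 4, 4]; result [-9, -7, 4, 4].

New value of check.gen: [-9, -7, 4, 4].
Target commands that run: check.gen, fold.gen — 2 in total.
Values that change: check.gen, fold.gen, report.txt.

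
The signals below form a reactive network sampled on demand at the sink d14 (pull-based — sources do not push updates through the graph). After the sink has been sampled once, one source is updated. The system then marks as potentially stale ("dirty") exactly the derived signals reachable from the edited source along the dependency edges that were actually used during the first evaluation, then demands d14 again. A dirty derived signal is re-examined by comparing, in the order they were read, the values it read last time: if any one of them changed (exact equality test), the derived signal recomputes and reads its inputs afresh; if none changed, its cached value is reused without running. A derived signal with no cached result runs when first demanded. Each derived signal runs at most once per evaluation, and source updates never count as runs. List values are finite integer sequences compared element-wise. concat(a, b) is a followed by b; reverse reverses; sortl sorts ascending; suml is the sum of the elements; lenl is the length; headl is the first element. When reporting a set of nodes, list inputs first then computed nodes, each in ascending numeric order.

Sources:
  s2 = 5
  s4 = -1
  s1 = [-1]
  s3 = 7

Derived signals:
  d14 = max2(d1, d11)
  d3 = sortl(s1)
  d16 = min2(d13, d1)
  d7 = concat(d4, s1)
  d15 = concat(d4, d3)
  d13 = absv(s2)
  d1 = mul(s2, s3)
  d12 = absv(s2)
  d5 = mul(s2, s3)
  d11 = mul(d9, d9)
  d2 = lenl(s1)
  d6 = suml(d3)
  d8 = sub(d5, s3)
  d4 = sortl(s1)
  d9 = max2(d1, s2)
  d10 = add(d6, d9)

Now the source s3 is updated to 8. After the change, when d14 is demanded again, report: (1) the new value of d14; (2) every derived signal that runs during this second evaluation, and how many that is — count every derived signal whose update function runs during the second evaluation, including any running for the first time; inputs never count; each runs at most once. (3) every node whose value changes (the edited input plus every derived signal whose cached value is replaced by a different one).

Initial pass — values computed on the first demand:
  d1 = mul(5, 7) = 35
  d9 = max2(35, 5) = 35
  d11 = mul(35, 35) = 1225
  d14 = max2(35, 1225) = 1225

Second demand — change propagation:
  d1: re-runs because s3 7->8; new result 40.
  d9: re-runs because d1 35->40; new result 40.
  d11: re-runs because d9 35->40; d9 35->40; new result 1600.
  d14: re-runs because d1 35->40; d11 1225->1600; new result 1600.

d14 now evaluates to 1600.
Run set: d1, d9, d11, d14 (4 run).
Changed values: s3, d1, d9, d11, d14.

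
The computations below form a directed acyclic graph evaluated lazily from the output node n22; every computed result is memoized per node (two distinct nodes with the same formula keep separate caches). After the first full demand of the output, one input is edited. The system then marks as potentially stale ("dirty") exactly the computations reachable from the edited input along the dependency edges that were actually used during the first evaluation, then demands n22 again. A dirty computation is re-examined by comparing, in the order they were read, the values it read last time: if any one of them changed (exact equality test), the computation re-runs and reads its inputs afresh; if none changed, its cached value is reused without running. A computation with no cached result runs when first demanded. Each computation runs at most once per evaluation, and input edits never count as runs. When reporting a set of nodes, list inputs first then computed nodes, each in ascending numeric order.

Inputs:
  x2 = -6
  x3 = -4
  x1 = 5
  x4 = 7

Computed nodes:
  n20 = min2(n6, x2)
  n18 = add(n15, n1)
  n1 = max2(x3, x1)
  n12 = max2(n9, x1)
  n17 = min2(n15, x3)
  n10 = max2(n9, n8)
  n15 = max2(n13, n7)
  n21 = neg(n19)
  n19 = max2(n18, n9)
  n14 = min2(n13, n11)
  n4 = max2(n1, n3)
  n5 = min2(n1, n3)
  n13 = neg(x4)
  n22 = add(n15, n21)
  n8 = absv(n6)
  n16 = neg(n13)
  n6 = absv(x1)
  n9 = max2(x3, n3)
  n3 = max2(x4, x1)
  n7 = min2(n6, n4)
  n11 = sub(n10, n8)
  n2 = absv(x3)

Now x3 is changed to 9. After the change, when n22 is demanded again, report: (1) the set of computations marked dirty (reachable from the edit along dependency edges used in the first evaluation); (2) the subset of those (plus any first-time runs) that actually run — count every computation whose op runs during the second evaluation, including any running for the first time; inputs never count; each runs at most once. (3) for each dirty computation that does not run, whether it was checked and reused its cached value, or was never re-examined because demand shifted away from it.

The edit dirties: n1, n4, n7, n9, n15, n18, n19, n21, n22.
8 computations run: n1, n4, n7, n9, n18, n19, n21, n22.
Cache hits after checking: n15.
Note where the cutoff bites: n15 is checked, finds nothing changed, and keeps its cache.

First demand of the output computes:
  n1 = max2(-4, 5) = 5
  n3 = max2(7, 5) = 7
  n4 = max2(5, 7) = 7
  n6 = absv(5) = 5
  n7 = min2(5, 7) = 5
  n9 = max2(-4, 7) = 7
  n13 = neg(7) = -7
  n15 = max2(-7, 5) = 5
  n18 = add(5, 5) = 10
  n19 = max2(10, 7) = 10
  n21 = neg(10) = -10
  n22 = add(5, -10) = -5

After the edit, cleaning proceeds:
  n1: a read changed (x3 -4->9) — executes, giving 9.
  n4: a read changed (n1 5->9) — executes, giving 9.
  n7: a read changed (n4 7->9) — executes, giving 5 — identical to its old value.
  n9: a read changed (x3 -4->9) — executes, giving 9.
  n15: dirty, but its reads are unchanged (n13 unchanged, n7 unchanged); cached 5 stands.
  n18: a read changed (n1 5->9) — executes, giving 14.
  n19: a read changed (n18 10->14; n9 7->9) — executes, giving 14.
  n21: a read changed (n19 10->14) — executes, giving -14.
  n22: a read changed (n21 -10->-14) — executes, giving -9.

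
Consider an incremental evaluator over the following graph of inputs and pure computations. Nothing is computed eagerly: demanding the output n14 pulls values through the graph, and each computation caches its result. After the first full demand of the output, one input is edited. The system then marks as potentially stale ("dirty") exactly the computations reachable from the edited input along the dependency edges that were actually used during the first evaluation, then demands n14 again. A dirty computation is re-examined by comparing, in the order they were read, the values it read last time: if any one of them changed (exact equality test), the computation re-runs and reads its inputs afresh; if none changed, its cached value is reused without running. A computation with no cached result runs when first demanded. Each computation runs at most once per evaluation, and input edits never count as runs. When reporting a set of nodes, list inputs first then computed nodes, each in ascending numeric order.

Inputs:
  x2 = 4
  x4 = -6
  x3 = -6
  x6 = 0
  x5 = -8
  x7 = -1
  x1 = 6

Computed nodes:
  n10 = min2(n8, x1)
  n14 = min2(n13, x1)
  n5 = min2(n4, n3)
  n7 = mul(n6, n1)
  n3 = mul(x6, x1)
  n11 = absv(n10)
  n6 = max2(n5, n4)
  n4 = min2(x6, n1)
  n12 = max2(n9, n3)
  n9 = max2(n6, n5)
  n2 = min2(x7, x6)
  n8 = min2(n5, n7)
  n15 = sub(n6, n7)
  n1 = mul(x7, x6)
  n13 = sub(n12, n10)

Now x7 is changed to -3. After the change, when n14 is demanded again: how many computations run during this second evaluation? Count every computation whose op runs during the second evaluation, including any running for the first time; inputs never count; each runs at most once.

Initial pass — values computed on the first demand:
  n1 = mul(-1, 0) = 0
  n3 = mul(0, 6) = 0
  n4 = min2(0, 0) = 0
  n5 = min2(0, 0) = 0
  n6 = max2(0, 0) = 0
  n7 = mul(0, 0) = 0
  n8 = min2(0, 0) = 0
  n9 = max2(0, 0) = 0
  n10 = min2(0, 6) = 0
  n12 = max2(0, 0) = 0
  n13 = sub(0, 0) = 0
  n14 = min2(0, 6) = 0

Second demand — change propagation:
  n1: re-runs because x7 -1->-3; new result 0 (unchanged).
  n4: re-examined; everything it read last time is the same (x6 unchanged, n1 unchanged) — cache 0 kept, no run.
  n5: re-examined; everything it read last time is the same (n4 unchanged, n3 unchanged) — cache 0 kept, no run.
  n6: re-examined; everything it read last time is the same (n5 unchanged, n4 unchanged) — cache 0 kept, no run.
  n7: re-examined; everything it read last time is the same (n6 unchanged, n1 unchanged) — cache 0 kept, no run.
  n8: re-examined; everything it read last time is the same (n5 unchanged, n7 unchanged) — cache 0 kept, no run.
  n9: re-examined; everything it read last time is the same (n6 unchanged, n5 unchanged) — cache 0 kept, no run.
  n10: re-examined; everything it read last time is the same (n8 unchanged, x1 unchanged) — cache 0 kept, no run.
  n12: re-examined; everything it read last time is the same (n9 unchanged, n3 unchanged) — cache 0 kept, no run.
  n13: re-examined; everything it read last time is the same (n12 unchanged, n10 unchanged) — cache 0 kept, no run.
  n14: re-examined; everything it read last time is the same (n13 unchanged, x1 unchanged) — cache 0 kept, no run.

The important point: n1 recomputes to an identical value, and the output ends up unchanged.

Run set: n1 (1 run).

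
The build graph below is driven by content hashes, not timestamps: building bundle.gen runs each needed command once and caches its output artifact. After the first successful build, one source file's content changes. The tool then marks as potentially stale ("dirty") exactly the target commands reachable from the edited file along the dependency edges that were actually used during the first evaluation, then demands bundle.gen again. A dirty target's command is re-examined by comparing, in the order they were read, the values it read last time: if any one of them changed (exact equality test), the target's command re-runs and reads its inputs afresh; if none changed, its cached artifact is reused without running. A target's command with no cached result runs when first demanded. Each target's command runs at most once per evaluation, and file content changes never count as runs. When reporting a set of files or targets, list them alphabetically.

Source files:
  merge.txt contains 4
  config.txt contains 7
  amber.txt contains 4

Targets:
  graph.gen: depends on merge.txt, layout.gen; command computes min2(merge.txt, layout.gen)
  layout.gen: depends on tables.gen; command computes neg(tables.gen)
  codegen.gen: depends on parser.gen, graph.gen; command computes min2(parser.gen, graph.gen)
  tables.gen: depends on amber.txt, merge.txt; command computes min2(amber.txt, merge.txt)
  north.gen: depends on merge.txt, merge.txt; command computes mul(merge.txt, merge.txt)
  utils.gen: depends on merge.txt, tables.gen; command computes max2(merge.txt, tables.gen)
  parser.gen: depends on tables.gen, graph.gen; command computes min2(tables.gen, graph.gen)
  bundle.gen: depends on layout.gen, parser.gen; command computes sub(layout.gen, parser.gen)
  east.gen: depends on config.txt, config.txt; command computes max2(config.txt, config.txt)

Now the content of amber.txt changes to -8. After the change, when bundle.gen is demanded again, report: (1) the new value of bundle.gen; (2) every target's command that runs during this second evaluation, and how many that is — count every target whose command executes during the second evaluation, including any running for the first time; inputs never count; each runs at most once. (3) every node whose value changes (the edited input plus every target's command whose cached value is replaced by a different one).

bundle.gen now evaluates to 16.
Run set: bundle.gen, graph.gen, layout.gen, parser.gen, tables.gen (5 run).
Changed values: amber.txt, bundle.gen, graph.gen, layout.gen, parser.gen, tables.gen.

Initial pass — values computed on the first demand:
  tables.gen = min2(4, 4) = 4
  layout.gen = neg(4) = -4
  graph.gen = min2(4, -4) = -4
  parser.gen = min2(4, -4) = -4
  bundle.gen = sub(-4, -4) = 0

Second demand — change propagation:
  tables.gen: re-runs because amber.txt 4->-8; new result -8.
  layout.gen: re-runs because tables.gen 4->-8; new result 8.
  graph.gen: re-runs because layout.gen -4->8; new result 4.
  parser.gen: re-runs because tables.gen 4->-8; graph.gen -4->4; new result -8.
  bundle.gen: re-runs because layout.gen -4->8; parser.gen -4->-8; new result 16.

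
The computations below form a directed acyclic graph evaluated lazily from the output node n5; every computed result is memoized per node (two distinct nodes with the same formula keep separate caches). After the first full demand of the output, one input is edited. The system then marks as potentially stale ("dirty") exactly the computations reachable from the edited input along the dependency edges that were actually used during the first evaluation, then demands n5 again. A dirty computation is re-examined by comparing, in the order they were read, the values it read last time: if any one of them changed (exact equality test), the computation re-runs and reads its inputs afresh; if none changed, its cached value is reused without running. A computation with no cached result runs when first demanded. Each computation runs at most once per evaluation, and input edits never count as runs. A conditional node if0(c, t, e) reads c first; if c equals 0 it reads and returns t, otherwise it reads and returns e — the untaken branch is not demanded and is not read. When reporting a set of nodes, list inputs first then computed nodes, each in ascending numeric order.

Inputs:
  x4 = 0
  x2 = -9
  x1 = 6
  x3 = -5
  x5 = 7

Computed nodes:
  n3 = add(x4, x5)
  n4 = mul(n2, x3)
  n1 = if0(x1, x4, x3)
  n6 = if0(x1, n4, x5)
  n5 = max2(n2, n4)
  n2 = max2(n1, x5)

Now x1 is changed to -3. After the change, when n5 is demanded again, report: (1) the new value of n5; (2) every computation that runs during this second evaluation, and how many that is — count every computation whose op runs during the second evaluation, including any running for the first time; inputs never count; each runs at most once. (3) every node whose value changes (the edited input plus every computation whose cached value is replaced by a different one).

Demanding n5 again yields 7.
1 computations run: n1.
The nodes whose values change: x1.
Note the absorption at n1: it re-runs yet its value is the same, leaving the output's value untouched.

First demand of the output computes:
  n1 = if0(x1=6 -> else branch x3) = -5
  n2 = max2(-5, 7) = 7
  n4 = mul(7, -5) = -35
  n5 = max2(7, -35) = 7

After the edit, cleaning proceeds:
  n1: a read changed (x1 6->-3) — executes, giving -5 — identical to its old value.
  n2: dirty, but its reads are unchanged (n1 unchanged, x5 unchanged); cached 7 stands.
  n4: dirty, but its reads are unchanged (n2 unchanged, x3 unchanged); cached -35 stands.
  n5: dirty, but its reads are unchanged (n2 unchanged, n4 unchanged); cached 7 stands.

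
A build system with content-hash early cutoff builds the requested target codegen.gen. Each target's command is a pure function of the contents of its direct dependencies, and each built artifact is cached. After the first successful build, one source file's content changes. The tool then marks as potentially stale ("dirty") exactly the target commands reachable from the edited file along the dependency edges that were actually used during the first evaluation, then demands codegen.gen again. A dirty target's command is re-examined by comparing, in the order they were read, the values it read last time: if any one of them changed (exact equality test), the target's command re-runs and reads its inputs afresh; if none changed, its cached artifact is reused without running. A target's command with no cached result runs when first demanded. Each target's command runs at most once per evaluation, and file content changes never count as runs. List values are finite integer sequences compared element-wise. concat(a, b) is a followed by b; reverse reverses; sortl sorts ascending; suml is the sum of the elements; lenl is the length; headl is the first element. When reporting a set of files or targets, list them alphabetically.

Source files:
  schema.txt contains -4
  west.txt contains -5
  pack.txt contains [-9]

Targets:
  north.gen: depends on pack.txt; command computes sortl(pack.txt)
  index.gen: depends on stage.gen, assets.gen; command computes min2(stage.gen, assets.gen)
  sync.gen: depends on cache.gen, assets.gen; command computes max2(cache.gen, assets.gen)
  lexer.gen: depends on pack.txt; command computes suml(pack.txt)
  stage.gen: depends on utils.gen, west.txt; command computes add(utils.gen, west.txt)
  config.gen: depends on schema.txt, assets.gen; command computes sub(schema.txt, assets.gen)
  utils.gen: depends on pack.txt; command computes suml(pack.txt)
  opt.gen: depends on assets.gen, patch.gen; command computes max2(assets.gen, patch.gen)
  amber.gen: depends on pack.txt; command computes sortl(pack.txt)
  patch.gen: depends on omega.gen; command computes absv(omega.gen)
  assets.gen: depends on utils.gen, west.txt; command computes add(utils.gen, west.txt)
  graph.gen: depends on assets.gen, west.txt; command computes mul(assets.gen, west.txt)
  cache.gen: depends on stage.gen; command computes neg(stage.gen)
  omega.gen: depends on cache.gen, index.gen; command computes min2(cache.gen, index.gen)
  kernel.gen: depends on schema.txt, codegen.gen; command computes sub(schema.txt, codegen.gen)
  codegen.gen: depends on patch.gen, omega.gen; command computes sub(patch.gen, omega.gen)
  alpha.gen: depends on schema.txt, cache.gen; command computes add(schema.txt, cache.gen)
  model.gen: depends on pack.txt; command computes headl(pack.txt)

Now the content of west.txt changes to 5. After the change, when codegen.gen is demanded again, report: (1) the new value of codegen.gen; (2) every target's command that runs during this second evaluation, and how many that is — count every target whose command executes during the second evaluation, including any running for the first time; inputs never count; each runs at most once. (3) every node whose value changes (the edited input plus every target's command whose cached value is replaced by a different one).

First evaluation (everything demanded from the output):
  utils.gen = suml([-9]) = -9
  assets.gen = add(-9, -5) = -14
  stage.gen = add(-9, -5) = -14
  cache.gen = neg(-14) = 14
  index.gen = min2(-14, -14) = -14
  omega.gen = min2(14, -14) = -14
  patch.gen = absv(-14) = 14
  codegen.gen = sub(14, -14) = 28

Propagation after the edit:
  assets.gen: runs — west.txt -5->5; result -4.
  stage.gen: runs — west.txt -5->5; result -4.
  cache.gen: runs — stage.gen -14->-4; result 4.
  index.gen: runs — stage.gen -14->-4; assets.gen -14->-4; result -4.
  omega.gen: runs — cache.gen 14->4; index.gen -14->-4; result -4.
  patch.gen: runs — omega.gen -14->-4; result 4.
  codegen.gen: runs — patch.gen 14->4; omega.gen -14->-4; result 8.

New value of codegen.gen: 8.
Target commands that run: assets.gen, cache.gen, codegen.gen, index.gen, omega.gen, patch.gen, stage.gen — 7 in total.
Values that change: assets.gen, cache.gen, codegen.gen, index.gen, omega.gen, patch.gen, stage.gen, west.txt.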